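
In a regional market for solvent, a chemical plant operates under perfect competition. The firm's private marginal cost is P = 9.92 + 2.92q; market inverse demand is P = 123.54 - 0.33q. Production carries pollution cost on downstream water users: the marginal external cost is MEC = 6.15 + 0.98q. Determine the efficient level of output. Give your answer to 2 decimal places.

q* = 25.41

Social marginal cost = private MC + MEC = 16.07 + 3.90q.
Set SMC = demand: 16.07 + 3.90q = 123.54 - 0.33q → q* = 25.4066.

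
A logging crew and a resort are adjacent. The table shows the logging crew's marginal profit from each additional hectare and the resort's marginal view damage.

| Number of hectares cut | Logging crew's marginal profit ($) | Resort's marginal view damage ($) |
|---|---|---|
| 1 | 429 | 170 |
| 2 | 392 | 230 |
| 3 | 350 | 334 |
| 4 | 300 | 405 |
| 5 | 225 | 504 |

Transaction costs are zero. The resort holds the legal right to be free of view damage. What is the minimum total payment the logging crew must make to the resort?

$734

Efficient level: marginal profit ≥ marginal view damage through level 3, so k* = 3.
With the resort holding the right, the logging crew must at least compensate total damage at k*: 170 + 230 + 334 = 734.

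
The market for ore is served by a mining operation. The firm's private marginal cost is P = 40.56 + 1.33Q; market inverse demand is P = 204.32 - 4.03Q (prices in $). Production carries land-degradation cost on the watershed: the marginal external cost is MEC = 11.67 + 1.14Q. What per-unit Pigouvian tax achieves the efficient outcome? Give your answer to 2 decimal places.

tax = $38.34 per unit

Social marginal cost = private MC + MEC = 52.23 + 2.47Q.
Set SMC = demand: 52.23 + 2.47Q = 204.32 - 4.03Q → Q* = 23.3985.
The Pigouvian tax equals MEC at Q*: 11.67 + 1.14×23.3985 = 38.3443.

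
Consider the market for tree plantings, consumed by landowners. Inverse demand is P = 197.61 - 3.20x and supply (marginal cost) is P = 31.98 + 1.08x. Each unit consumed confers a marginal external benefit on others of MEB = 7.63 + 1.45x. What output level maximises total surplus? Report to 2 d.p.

Social marginal benefit = demand + MEB = 205.24 - 1.75x.
Set SMB = MC: 205.24 - 1.75x = 31.98 + 1.08x → x* = 61.2226.

x* = 61.22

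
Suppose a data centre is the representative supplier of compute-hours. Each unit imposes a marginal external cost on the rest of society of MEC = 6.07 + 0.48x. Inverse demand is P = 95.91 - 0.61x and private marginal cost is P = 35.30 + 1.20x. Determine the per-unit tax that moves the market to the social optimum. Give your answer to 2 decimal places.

Social marginal cost = private MC + MEC = 41.37 + 1.68x.
Set SMC = demand: 41.37 + 1.68x = 95.91 - 0.61x → x* = 23.8166.
The Pigouvian tax equals MEC at x*: 6.07 + 0.48×23.8166 = 17.5020.

tax = 17.50 per unit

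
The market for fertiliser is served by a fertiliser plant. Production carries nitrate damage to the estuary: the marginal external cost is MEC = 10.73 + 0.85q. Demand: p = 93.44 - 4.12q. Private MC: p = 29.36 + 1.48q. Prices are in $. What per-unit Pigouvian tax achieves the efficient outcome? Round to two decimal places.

Social marginal cost = private MC + MEC = 40.09 + 2.33q.
Set SMC = demand: 40.09 + 2.33q = 93.44 - 4.12q → q* = 8.2713.
The Pigouvian tax equals MEC at q*: 10.73 + 0.85×8.2713 = 17.7606.

tax = $17.76 per unit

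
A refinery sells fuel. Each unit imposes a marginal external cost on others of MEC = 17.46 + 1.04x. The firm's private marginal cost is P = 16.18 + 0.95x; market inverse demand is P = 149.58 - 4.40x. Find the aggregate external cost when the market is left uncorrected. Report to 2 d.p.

Market equilibrium (private): 16.18 + 0.95x = 149.58 - 4.40x → x_m = 24.9346.
Total external cost = ∫₀^{x_m} (17.46 + 1.04x) dx = 17.46×24.9346 + ½×1.04×24.9346² = 758.6599.

758.66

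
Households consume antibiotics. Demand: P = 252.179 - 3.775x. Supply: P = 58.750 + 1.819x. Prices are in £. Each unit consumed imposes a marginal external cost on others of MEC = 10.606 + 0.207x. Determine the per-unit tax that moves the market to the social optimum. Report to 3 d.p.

Social marginal benefit = demand − MEC = 241.573 - 3.982x.
Set SMB = MC: 241.573 - 3.982x = 58.750 + 1.819x → x* = 31.5158.
The Pigouvian tax equals MEC at x*: 10.606 + 0.207×31.5158 = 17.1298.

tax = £17.130 per unit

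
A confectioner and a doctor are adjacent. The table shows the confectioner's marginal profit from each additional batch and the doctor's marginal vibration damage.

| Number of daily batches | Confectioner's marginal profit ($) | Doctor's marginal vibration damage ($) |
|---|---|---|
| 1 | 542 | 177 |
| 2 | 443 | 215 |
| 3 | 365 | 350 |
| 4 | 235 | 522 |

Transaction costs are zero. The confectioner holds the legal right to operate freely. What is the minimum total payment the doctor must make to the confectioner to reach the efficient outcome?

Left alone the confectioner would choose level 4 (marginal profit stays positive).
Efficient level: k* = 3 (marginal profit ≥ marginal vibration damage through 3).
The doctor must at least cover the confectioner's forgone profit from cutting 4→3: 235 = 235.

$235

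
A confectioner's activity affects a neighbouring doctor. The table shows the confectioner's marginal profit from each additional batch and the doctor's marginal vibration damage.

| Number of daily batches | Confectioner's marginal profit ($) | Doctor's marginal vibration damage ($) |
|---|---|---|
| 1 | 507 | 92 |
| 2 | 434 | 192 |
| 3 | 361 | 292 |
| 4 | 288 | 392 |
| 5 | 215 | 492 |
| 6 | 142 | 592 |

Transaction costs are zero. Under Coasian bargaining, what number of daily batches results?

Bargaining reaches the level where marginal profit last exceeds marginal vibration damage.
That holds through level 3 (361 ≥ 292) but not at 4 (288 < 392).

3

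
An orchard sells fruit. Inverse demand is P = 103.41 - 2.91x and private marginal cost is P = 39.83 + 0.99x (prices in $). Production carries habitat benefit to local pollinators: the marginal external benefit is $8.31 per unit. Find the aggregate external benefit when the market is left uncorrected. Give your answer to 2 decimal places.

Market equilibrium (private): 39.83 + 0.99x = 103.41 - 2.91x → x_m = 16.3026.
Total external benefit = MEB × x_m = 8.31 × 16.3026 = 135.4746.

$135.47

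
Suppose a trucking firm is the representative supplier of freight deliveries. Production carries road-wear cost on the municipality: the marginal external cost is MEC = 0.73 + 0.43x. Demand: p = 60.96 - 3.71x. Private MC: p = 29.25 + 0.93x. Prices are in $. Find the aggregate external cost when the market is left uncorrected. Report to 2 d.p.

Market equilibrium (private): 29.25 + 0.93x = 60.96 - 3.71x → x_m = 6.8341.
Total external cost = ∫₀^{x_m} (0.73 + 0.43x) dx = 0.73×6.8341 + ½×0.43×6.8341² = 15.0305.

$15.03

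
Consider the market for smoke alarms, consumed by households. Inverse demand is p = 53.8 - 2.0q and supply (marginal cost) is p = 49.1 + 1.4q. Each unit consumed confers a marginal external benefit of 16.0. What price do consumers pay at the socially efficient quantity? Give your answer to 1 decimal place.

Social marginal benefit = demand + MEB = 69.8 - 2.0q.
Set SMB = MC: 69.8 - 2.0q = 49.1 + 1.4q → q* = 6.0882.
Consumer price on the demand curve at q*: 53.8 − 2.0×6.0882 = 41.6236.

P = 41.6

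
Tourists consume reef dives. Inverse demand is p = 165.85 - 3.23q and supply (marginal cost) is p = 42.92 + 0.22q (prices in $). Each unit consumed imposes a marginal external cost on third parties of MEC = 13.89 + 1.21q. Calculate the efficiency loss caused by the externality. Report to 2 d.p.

Market equilibrium (private): 42.92 + 0.22q = 165.85 - 3.23q → q_m = 35.6319.
Social marginal benefit = demand − MEC = 151.96 - 4.44q.
Set SMB = MC: 151.96 - 4.44q = 42.92 + 0.22q → q* = 23.3991.
Between q* and q_m the wedge MC − SMB runs linearly from 0 to MEC(q_m), so the loss is a triangle.
DWL = ½ × 12.2328 × 57.0046 = 348.6629.

DWL = $348.66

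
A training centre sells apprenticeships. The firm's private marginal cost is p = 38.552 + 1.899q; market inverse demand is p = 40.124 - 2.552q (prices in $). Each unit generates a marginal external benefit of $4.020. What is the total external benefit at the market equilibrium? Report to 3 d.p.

$1.420

Market equilibrium (private): 38.552 + 1.899q = 40.124 - 2.552q → q_m = 0.3532.
Total external benefit = MEB × q_m = 4.020 × 0.3532 = 1.4199.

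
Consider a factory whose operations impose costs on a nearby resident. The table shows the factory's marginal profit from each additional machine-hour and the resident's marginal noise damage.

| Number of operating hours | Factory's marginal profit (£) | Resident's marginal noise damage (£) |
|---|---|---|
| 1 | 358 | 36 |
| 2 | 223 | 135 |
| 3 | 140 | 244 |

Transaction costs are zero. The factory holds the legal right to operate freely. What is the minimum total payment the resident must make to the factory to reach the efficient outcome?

Left alone the factory would choose level 3 (marginal profit stays positive).
Efficient level: k* = 2 (marginal profit ≥ marginal noise damage through 2).
The resident must at least cover the factory's forgone profit from cutting 3→2: 140 = 140.

£140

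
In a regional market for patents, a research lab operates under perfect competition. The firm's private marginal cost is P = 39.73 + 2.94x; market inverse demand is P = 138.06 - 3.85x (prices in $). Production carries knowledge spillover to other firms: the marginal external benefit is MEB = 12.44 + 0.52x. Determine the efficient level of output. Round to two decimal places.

x* = 17.67

Social marginal cost = private MC − MEB = 27.29 + 2.42x.
Set SMC = demand: 27.29 + 2.42x = 138.06 - 3.85x → x* = 17.6667.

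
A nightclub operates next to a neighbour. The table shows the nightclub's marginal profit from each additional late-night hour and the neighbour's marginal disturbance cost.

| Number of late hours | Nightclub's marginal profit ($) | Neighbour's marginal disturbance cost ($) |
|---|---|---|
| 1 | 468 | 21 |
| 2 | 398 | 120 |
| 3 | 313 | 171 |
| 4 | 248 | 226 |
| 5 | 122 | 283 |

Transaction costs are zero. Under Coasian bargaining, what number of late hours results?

4

Bargaining reaches the level where marginal profit last exceeds marginal disturbance cost.
That holds through level 4 (248 ≥ 226) but not at 5 (122 < 283).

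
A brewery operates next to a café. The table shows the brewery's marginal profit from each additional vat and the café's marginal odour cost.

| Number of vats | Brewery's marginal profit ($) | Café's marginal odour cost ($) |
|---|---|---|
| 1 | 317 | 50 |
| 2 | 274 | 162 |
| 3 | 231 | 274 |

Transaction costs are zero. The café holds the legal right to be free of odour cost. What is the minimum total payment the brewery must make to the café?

$212

Efficient level: marginal profit ≥ marginal odour cost through level 2, so k* = 2.
With the café holding the right, the brewery must at least compensate total damage at k*: 50 + 162 = 212.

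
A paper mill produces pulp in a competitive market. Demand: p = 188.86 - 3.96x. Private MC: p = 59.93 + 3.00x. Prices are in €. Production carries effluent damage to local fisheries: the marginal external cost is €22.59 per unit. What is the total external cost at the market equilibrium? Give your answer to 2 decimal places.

€418.47

Market equilibrium (private): 59.93 + 3.00x = 188.86 - 3.96x → x_m = 18.5244.
Total external cost = MEC × x_m = 22.59 × 18.5244 = 418.4662.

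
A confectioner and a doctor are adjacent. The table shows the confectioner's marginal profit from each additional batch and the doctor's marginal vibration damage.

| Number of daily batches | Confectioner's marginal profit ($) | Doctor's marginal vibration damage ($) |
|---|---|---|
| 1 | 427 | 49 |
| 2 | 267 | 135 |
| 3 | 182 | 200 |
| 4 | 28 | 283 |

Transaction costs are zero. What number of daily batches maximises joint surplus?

2

Bargaining reaches the level where marginal profit last exceeds marginal vibration damage.
That holds through level 2 (267 ≥ 135) but not at 3 (182 < 200).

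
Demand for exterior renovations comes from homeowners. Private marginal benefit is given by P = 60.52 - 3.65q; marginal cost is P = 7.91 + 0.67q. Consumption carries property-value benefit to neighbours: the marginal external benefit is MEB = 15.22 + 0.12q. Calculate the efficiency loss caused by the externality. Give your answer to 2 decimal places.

Market equilibrium (private): 7.91 + 0.67q = 60.52 - 3.65q → q_m = 12.1782.
Social marginal benefit = demand + MEB = 75.74 - 3.53q.
Set SMB = MC: 75.74 - 3.53q = 7.91 + 0.67q → q* = 16.1500.
The loss is the area between SMB and MC from q* to q_m; with linear curves that's a triangle of height MEB(q_m).
DWL = ½ × 3.9718 × 16.6814 = 33.1276.

DWL = 33.13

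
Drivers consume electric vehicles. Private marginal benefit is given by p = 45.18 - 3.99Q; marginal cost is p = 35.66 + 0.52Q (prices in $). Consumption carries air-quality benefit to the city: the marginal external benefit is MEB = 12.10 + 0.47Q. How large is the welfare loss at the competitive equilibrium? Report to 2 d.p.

DWL = $21.21

Market equilibrium (private): 35.66 + 0.52Q = 45.18 - 3.99Q → Q_m = 2.1109.
Social marginal benefit = demand + MEB = 57.28 - 3.52Q.
Set SMB = MC: 57.28 - 3.52Q = 35.66 + 0.52Q → Q* = 5.3515.
The welfare-loss triangle has base |Q_m − Q*| and height MEB(Q_m) (the vertical gap between SMB and MC is zero at Q* and MEB at Q_m).
DWL = ½ × 3.2406 × 13.0921 = 21.2131.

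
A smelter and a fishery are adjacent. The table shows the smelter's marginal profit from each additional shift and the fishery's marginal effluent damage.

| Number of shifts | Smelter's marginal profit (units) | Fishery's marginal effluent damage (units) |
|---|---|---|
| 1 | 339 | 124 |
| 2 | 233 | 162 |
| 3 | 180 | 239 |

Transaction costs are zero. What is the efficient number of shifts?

2

Bargaining reaches the level where marginal profit last exceeds marginal effluent damage.
That holds through level 2 (233 ≥ 162) but not at 3 (180 < 239).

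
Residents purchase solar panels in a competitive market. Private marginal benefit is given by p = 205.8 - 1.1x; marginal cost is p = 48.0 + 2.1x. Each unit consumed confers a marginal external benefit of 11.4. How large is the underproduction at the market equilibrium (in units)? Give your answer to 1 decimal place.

Market equilibrium (private): 48.0 + 2.1x = 205.8 - 1.1x → x_m = 49.3125.
Social marginal benefit = demand + MEB = 217.2 - 1.1x.
Set SMB = MC: 217.2 - 1.1x = 48.0 + 2.1x → x* = 52.8750.
Gap = |49.3125 − 52.8750| = 3.5625.

3.6 units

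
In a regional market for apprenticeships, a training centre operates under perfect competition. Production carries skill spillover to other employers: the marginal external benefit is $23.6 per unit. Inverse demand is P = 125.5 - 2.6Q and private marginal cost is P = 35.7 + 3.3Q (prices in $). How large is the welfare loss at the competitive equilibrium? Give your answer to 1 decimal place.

DWL = $47.2

Market equilibrium (private): 35.7 + 3.3Q = 125.5 - 2.6Q → Q_m = 15.2203.
Social marginal cost = private MC − MEB = 12.1 + 3.3Q.
Set SMC = demand: 12.1 + 3.3Q = 125.5 - 2.6Q → Q* = 19.2203.
The welfare-loss triangle has base |Q_m − Q*| and height MEB(Q_m) (the vertical gap between SMC and demand is zero at Q* and MEB at Q_m).
DWL = ½ × 4.0000 × 23.6000 = 47.2000.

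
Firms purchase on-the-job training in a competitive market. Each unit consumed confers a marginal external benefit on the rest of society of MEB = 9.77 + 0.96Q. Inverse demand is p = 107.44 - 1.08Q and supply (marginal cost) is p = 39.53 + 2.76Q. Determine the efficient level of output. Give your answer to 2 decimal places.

Social marginal benefit = demand + MEB = 117.21 - 0.12Q.
Set SMB = MC: 117.21 - 0.12Q = 39.53 + 2.76Q → Q* = 26.9722.

Q* = 26.97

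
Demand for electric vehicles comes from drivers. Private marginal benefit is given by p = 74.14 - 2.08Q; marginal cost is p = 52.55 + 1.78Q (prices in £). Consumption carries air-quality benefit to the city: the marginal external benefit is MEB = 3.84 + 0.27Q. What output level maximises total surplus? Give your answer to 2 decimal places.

Social marginal benefit = demand + MEB = 77.98 - 1.81Q.
Set SMB = MC: 77.98 - 1.81Q = 52.55 + 1.78Q → Q* = 7.0836.

Q* = 7.08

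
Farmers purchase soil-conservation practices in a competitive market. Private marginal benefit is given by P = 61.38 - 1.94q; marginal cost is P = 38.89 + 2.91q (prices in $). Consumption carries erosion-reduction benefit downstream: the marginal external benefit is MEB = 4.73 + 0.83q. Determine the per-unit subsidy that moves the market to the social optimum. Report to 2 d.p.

Social marginal benefit = demand + MEB = 66.11 - 1.11q.
Set SMB = MC: 66.11 - 1.11q = 38.89 + 2.91q → q* = 6.7711.
The Pigouvian subsidy equals MEB at q*: 4.73 + 0.83×6.7711 = 10.3500.

subsidy = $10.35 per unit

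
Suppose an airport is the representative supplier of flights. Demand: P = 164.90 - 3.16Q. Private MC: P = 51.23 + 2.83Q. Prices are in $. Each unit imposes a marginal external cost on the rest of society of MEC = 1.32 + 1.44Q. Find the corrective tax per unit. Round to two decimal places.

tax = $23.09 per unit

Social marginal cost = private MC + MEC = 52.55 + 4.27Q.
Set SMC = demand: 52.55 + 4.27Q = 164.90 - 3.16Q → Q* = 15.1211.
The Pigouvian tax equals MEC at Q*: 1.32 + 1.44×15.1211 = 23.0944.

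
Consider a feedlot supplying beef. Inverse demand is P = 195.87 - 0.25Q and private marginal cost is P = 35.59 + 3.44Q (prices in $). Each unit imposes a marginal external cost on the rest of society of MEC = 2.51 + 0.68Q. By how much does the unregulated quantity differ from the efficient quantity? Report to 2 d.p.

Market equilibrium (private): 35.59 + 3.44Q = 195.87 - 0.25Q → Q_m = 43.4363.
Social marginal cost = private MC + MEC = 38.10 + 4.12Q.
Set SMC = demand: 38.10 + 4.12Q = 195.87 - 0.25Q → Q* = 36.1030.
Gap = |43.4363 − 36.1030| = 7.3333.

7.33 units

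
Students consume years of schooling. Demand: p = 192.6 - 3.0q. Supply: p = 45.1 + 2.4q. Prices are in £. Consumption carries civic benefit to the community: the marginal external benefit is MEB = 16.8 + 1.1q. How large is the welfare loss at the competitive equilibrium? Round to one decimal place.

DWL = £255.2

Market equilibrium (private): 45.1 + 2.4q = 192.6 - 3.0q → q_m = 27.3148.
Social marginal benefit = demand + MEB = 209.4 - 1.9q.
Set SMB = MC: 209.4 - 1.9q = 45.1 + 2.4q → q* = 38.2093.
Between q* and q_m the wedge SMB − MC runs linearly from 0 to MEB(q_m), so the loss is a triangle.
DWL = ½ × 10.8945 × 46.8463 = 255.1835.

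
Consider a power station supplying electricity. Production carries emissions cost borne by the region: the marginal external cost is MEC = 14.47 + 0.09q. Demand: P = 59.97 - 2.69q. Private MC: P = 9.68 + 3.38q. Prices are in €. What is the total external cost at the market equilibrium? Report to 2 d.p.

Market equilibrium (private): 9.68 + 3.38q = 59.97 - 2.69q → q_m = 8.2850.
Total external cost = ∫₀^{q_m} (14.47 + 0.09q) dq = 14.47×8.2850 + ½×0.09×8.2850² = 122.9728.

€122.97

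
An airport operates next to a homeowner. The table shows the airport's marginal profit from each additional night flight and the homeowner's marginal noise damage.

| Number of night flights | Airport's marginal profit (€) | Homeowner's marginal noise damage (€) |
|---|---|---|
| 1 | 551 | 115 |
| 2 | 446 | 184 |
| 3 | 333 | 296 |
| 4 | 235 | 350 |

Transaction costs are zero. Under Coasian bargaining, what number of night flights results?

3

Bargaining reaches the level where marginal profit last exceeds marginal noise damage.
That holds through level 3 (333 ≥ 296) but not at 4 (235 < 350).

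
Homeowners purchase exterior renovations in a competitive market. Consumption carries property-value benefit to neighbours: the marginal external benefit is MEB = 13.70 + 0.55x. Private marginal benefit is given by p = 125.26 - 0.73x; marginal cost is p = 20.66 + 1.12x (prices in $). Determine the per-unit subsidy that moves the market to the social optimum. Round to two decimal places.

Social marginal benefit = demand + MEB = 138.96 - 0.18x.
Set SMB = MC: 138.96 - 0.18x = 20.66 + 1.12x → x* = 91.0000.
The Pigouvian subsidy equals MEB at x*: 13.70 + 0.55×91.0000 = 63.7500.

subsidy = $63.75 per unit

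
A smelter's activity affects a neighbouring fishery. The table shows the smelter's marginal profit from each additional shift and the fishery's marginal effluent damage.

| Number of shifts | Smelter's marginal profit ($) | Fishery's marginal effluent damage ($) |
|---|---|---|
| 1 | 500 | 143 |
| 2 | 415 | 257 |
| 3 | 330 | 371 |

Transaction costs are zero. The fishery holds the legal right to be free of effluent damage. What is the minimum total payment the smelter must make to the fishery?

Efficient level: marginal profit ≥ marginal effluent damage through level 2, so k* = 2.
With the fishery holding the right, the smelter must at least compensate total damage at k*: 143 + 257 = 400.

$400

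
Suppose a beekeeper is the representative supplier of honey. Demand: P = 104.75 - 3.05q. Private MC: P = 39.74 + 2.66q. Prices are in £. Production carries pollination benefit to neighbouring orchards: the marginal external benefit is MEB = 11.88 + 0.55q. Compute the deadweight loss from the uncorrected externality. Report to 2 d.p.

DWL = £31.89

Market equilibrium (private): 39.74 + 2.66q = 104.75 - 3.05q → q_m = 11.3853.
Social marginal cost = private MC − MEB = 27.86 + 2.11q.
Set SMC = demand: 27.86 + 2.11q = 104.75 - 3.05q → q* = 14.9012.
Between q* and q_m the wedge demand − SMC runs linearly from 0 to MEB(q_m), so the loss is a triangle.
DWL = ½ × 3.5159 × 18.1419 = 31.8926.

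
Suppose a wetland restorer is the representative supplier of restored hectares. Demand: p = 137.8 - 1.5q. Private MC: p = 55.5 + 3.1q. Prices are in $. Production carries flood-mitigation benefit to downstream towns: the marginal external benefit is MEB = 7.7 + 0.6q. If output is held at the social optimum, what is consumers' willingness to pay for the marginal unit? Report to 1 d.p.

Social marginal cost = private MC − MEB = 47.8 + 2.5q.
Set SMC = demand: 47.8 + 2.5q = 137.8 - 1.5q → q* = 22.5000.
Consumer price on the demand curve at q*: 137.8 − 1.5×22.5000 = 104.0500.

P = $104.1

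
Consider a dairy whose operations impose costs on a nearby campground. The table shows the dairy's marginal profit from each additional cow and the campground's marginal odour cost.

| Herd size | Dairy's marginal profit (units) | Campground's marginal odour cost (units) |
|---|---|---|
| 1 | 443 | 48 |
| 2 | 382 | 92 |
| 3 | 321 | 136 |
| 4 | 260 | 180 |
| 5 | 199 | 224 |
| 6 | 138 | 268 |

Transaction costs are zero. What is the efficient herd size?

Bargaining reaches the level where marginal profit last exceeds marginal odour cost.
That holds through level 4 (260 ≥ 180) but not at 5 (199 < 224).

4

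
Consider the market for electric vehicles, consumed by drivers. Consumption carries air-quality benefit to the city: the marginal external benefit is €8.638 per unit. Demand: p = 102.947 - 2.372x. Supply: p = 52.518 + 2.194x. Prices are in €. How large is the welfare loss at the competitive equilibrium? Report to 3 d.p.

DWL = €8.171

Market equilibrium (private): 52.518 + 2.194x = 102.947 - 2.372x → x_m = 11.0445.
Social marginal benefit = demand + MEB = 111.585 - 2.372x.
Set SMB = MC: 111.585 - 2.372x = 52.518 + 2.194x → x* = 12.9363.
Between x* and x_m the wedge SMB − MC runs linearly from 0 to MEB(x_m), so the loss is a triangle.
DWL = ½ × 1.8918 × 8.6380 = 8.1707.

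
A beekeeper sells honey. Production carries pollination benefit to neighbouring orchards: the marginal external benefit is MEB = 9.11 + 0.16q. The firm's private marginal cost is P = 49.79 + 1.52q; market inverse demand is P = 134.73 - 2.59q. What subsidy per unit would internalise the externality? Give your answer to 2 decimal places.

subsidy = 12.92 per unit

Social marginal cost = private MC − MEB = 40.68 + 1.36q.
Set SMC = demand: 40.68 + 1.36q = 134.73 - 2.59q → q* = 23.8101.
The Pigouvian subsidy equals MEB at q*: 9.11 + 0.16×23.8101 = 12.9196.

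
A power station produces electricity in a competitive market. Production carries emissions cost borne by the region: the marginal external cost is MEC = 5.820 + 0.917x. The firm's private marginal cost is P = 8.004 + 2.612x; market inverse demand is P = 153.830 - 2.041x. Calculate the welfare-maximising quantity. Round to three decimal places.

x* = 25.136

Social marginal cost = private MC + MEC = 13.824 + 3.529x.
Set SMC = demand: 13.824 + 3.529x = 153.830 - 2.041x → x* = 25.1357.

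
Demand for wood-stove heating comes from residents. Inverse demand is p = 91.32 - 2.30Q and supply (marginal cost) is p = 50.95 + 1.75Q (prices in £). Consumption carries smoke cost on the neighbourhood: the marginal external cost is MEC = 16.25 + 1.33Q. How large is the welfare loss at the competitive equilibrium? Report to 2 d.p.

DWL = £80.92

Market equilibrium (private): 50.95 + 1.75Q = 91.32 - 2.30Q → Q_m = 9.9679.
Social marginal benefit = demand − MEC = 75.07 - 3.63Q.
Set SMB = MC: 75.07 - 3.63Q = 50.95 + 1.75Q → Q* = 4.4833.
The loss is the area between SMB and MC from Q* to Q_m; with linear curves that's a triangle of height MEC(Q_m).
DWL = ½ × 5.4846 × 29.5073 = 80.9179.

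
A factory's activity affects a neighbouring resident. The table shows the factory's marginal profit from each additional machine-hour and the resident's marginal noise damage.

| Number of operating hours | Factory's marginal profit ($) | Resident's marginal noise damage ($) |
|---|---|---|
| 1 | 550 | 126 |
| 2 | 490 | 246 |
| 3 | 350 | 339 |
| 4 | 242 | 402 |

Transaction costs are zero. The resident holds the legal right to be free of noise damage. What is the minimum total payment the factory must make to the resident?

$711

Efficient level: marginal profit ≥ marginal noise damage through level 3, so k* = 3.
With the resident holding the right, the factory must at least compensate total damage at k*: 126 + 246 + 339 = 711.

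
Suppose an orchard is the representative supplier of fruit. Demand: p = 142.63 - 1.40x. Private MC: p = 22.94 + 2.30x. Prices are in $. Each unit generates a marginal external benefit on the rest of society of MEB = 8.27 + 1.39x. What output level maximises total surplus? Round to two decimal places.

Social marginal cost = private MC − MEB = 14.67 + 0.91x.
Set SMC = demand: 14.67 + 0.91x = 142.63 - 1.40x → x* = 55.3939.

x* = 55.39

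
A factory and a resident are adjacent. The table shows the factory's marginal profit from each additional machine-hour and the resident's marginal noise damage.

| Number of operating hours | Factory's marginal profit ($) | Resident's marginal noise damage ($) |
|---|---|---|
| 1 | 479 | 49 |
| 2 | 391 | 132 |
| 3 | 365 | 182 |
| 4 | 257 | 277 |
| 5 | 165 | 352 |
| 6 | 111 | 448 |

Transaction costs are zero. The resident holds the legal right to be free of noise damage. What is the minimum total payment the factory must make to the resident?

$363

Efficient level: marginal profit ≥ marginal noise damage through level 3, so k* = 3.
With the resident holding the right, the factory must at least compensate total damage at k*: 49 + 132 + 182 = 363.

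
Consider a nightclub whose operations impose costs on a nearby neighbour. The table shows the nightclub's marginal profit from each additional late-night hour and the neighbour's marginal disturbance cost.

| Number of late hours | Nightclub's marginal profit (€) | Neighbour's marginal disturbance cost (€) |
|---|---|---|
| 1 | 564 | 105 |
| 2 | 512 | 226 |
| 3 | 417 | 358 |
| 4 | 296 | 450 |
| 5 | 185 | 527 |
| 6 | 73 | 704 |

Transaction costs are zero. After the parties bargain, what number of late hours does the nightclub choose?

3

Bargaining reaches the level where marginal profit last exceeds marginal disturbance cost.
That holds through level 3 (417 ≥ 358) but not at 4 (296 < 450).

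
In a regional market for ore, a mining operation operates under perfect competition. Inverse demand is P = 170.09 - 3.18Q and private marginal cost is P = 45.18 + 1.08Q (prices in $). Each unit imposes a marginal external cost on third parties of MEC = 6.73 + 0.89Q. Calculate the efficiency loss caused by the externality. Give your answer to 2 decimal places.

DWL = $104.62

Market equilibrium (private): 45.18 + 1.08Q = 170.09 - 3.18Q → Q_m = 29.3216.
Social marginal cost = private MC + MEC = 51.91 + 1.97Q.
Set SMC = demand: 51.91 + 1.97Q = 170.09 - 3.18Q → Q* = 22.9476.
Height of the DWL triangle at Q_m is SMC(Q_m) − demand(Q_m) = MEC(Q_m) = 32.8262.
DWL = ½ × 6.3740 × 32.8262 = 104.6171.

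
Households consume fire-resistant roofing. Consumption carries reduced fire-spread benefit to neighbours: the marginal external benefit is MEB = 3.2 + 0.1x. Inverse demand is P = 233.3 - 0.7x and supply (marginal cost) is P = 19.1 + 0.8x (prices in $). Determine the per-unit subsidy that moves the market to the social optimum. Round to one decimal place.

Social marginal benefit = demand + MEB = 236.5 - 0.6x.
Set SMB = MC: 236.5 - 0.6x = 19.1 + 0.8x → x* = 155.2857.
The Pigouvian subsidy equals MEB at x*: 3.2 + 0.1×155.2857 = 18.7286.

subsidy = $18.7 per unit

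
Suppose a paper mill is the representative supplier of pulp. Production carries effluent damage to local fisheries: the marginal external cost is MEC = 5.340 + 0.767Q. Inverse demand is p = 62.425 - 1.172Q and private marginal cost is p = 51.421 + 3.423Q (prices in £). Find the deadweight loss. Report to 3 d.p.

Market equilibrium (private): 51.421 + 3.423Q = 62.425 - 1.172Q → Q_m = 2.3948.
Social marginal cost = private MC + MEC = 56.761 + 4.190Q.
Set SMC = demand: 56.761 + 4.190Q = 62.425 - 1.172Q → Q* = 1.0563.
The welfare-loss triangle has base |Q_m − Q*| and height MEC(Q_m) (the vertical gap between SMC and demand is zero at Q* and MEC at Q_m).
DWL = ½ × 1.3385 × 7.1768 = 4.8031.

DWL = £4.803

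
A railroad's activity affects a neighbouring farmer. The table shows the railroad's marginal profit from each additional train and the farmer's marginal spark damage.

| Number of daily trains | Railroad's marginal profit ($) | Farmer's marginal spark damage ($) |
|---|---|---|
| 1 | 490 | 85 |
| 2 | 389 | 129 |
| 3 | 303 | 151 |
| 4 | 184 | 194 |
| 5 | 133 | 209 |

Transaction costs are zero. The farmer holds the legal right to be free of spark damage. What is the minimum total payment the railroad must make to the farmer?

$365

Efficient level: marginal profit ≥ marginal spark damage through level 3, so k* = 3.
With the farmer holding the right, the railroad must at least compensate total damage at k*: 85 + 129 + 151 = 365.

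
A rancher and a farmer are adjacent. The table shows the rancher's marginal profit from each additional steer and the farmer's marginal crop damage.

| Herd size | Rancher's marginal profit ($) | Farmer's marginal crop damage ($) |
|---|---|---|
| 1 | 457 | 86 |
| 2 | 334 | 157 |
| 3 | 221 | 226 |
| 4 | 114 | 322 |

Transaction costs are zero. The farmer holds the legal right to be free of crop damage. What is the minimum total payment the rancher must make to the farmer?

$243

Efficient level: marginal profit ≥ marginal crop damage through level 2, so k* = 2.
With the farmer holding the right, the rancher must at least compensate total damage at k*: 86 + 157 = 243.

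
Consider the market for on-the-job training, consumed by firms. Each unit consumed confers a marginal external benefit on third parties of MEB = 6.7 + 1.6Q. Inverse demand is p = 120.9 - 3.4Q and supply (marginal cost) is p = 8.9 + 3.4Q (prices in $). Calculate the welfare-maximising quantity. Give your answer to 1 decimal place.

Q* = 22.8

Social marginal benefit = demand + MEB = 127.6 - 1.8Q.
Set SMB = MC: 127.6 - 1.8Q = 8.9 + 3.4Q → Q* = 22.8269.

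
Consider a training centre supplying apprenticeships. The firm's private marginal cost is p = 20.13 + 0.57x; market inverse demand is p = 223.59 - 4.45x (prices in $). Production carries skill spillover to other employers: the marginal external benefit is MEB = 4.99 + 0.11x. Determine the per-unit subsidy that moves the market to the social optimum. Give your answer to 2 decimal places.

Social marginal cost = private MC − MEB = 15.14 + 0.46x.
Set SMC = demand: 15.14 + 0.46x = 223.59 - 4.45x → x* = 42.4542.
The Pigouvian subsidy equals MEB at x*: 4.99 + 0.11×42.4542 = 9.6600.

subsidy = $9.66 per unit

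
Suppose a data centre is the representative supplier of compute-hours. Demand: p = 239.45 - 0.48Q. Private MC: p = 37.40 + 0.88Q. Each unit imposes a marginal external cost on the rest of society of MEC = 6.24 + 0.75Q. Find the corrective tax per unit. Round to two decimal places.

tax = 75.84 per unit

Social marginal cost = private MC + MEC = 43.64 + 1.63Q.
Set SMC = demand: 43.64 + 1.63Q = 239.45 - 0.48Q → Q* = 92.8009.
The Pigouvian tax equals MEC at Q*: 6.24 + 0.75×92.8009 = 75.8407.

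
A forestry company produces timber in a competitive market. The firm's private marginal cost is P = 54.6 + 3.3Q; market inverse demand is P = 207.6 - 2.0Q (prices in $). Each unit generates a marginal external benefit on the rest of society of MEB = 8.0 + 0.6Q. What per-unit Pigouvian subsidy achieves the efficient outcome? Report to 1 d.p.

Social marginal cost = private MC − MEB = 46.6 + 2.7Q.
Set SMC = demand: 46.6 + 2.7Q = 207.6 - 2.0Q → Q* = 34.2553.
The Pigouvian subsidy equals MEB at Q*: 8.0 + 0.6×34.2553 = 28.5532.

subsidy = $28.6 per unit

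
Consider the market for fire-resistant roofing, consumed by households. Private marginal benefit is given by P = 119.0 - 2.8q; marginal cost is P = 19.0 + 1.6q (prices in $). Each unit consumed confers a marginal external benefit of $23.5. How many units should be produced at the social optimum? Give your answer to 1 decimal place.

q* = 28.1

Social marginal benefit = demand + MEB = 142.5 - 2.8q.
Set SMB = MC: 142.5 - 2.8q = 19.0 + 1.6q → q* = 28.0682.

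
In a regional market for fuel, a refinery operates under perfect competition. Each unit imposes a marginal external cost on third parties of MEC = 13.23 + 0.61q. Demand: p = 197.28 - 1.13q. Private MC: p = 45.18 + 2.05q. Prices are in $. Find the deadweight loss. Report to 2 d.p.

DWL = $237.24

Market equilibrium (private): 45.18 + 2.05q = 197.28 - 1.13q → q_m = 47.8302.
Social marginal cost = private MC + MEC = 58.41 + 2.66q.
Set SMC = demand: 58.41 + 2.66q = 197.28 - 1.13q → q* = 36.6412.
The loss is the area between SMC and demand from q* to q_m; with linear curves that's a triangle of height MEC(q_m).
DWL = ½ × 11.1890 × 42.4064 = 237.2426.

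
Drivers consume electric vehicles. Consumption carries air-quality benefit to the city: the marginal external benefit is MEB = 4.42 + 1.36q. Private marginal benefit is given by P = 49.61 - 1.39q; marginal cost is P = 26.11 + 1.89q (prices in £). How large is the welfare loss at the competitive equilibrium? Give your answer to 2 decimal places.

DWL = £52.24

Market equilibrium (private): 26.11 + 1.89q = 49.61 - 1.39q → q_m = 7.1646.
Social marginal benefit = demand + MEB = 54.03 - 0.03q.
Set SMB = MC: 54.03 - 0.03q = 26.11 + 1.89q → q* = 14.5417.
Between q* and q_m the wedge SMB − MC runs linearly from 0 to MEB(q_m), so the loss is a triangle.
DWL = ½ × 7.3771 × 14.1639 = 52.2443.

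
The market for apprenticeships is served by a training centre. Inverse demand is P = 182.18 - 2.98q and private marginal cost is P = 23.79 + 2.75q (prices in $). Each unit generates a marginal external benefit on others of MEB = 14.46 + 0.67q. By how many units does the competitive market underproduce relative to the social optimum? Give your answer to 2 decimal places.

6.52 units

Market equilibrium (private): 23.79 + 2.75q = 182.18 - 2.98q → q_m = 27.6422.
Social marginal cost = private MC − MEB = 9.33 + 2.08q.
Set SMC = demand: 9.33 + 2.08q = 182.18 - 2.98q → q* = 34.1601.
Gap = |27.6422 − 34.1601| = 6.5179.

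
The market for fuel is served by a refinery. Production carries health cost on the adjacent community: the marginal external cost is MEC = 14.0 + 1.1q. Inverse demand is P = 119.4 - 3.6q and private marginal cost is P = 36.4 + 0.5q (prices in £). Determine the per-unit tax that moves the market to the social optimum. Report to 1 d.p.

tax = £28.6 per unit

Social marginal cost = private MC + MEC = 50.4 + 1.6q.
Set SMC = demand: 50.4 + 1.6q = 119.4 - 3.6q → q* = 13.2692.
The Pigouvian tax equals MEC at q*: 14.0 + 1.1×13.2692 = 28.5961.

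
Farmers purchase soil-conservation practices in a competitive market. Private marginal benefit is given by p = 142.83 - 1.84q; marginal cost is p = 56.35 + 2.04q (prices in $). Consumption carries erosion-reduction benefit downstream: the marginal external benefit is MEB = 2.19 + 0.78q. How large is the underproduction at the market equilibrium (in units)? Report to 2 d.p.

6.31 units

Market equilibrium (private): 56.35 + 2.04q = 142.83 - 1.84q → q_m = 22.2887.
Social marginal benefit = demand + MEB = 145.02 - 1.06q.
Set SMB = MC: 145.02 - 1.06q = 56.35 + 2.04q → q* = 28.6032.
Gap = |22.2887 − 28.6032| = 6.3145.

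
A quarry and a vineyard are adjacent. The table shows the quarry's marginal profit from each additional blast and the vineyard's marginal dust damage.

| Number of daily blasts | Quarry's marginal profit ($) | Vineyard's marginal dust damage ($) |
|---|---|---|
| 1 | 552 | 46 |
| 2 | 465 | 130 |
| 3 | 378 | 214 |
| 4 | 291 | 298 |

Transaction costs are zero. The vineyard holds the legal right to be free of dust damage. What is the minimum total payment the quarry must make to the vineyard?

$390

Efficient level: marginal profit ≥ marginal dust damage through level 3, so k* = 3.
With the vineyard holding the right, the quarry must at least compensate total damage at k*: 46 + 130 + 214 = 390.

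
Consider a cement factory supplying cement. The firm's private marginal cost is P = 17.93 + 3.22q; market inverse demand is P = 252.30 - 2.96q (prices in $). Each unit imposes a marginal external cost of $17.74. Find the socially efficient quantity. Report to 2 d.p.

q* = 35.05

Social marginal cost = private MC + MEC = 35.67 + 3.22q.
Set SMC = demand: 35.67 + 3.22q = 252.30 - 2.96q → q* = 35.0534.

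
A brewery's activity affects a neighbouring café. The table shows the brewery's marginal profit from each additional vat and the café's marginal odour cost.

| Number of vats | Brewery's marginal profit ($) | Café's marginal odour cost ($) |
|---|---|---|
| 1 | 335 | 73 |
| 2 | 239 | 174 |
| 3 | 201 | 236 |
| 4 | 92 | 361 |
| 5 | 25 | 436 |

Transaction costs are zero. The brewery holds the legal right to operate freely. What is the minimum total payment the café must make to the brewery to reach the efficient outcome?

Left alone the brewery would choose level 5 (marginal profit stays positive).
Efficient level: k* = 2 (marginal profit ≥ marginal odour cost through 2).
The café must at least cover the brewery's forgone profit from cutting 5→2: 201 + 92 + 25 = 318.

$318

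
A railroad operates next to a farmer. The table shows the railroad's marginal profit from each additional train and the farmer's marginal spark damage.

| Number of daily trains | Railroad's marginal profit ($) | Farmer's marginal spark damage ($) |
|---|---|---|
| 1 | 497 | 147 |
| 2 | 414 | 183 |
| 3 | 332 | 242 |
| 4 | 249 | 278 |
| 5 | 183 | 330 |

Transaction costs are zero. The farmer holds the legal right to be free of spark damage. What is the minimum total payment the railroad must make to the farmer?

$572

Efficient level: marginal profit ≥ marginal spark damage through level 3, so k* = 3.
With the farmer holding the right, the railroad must at least compensate total damage at k*: 147 + 183 + 242 = 572.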